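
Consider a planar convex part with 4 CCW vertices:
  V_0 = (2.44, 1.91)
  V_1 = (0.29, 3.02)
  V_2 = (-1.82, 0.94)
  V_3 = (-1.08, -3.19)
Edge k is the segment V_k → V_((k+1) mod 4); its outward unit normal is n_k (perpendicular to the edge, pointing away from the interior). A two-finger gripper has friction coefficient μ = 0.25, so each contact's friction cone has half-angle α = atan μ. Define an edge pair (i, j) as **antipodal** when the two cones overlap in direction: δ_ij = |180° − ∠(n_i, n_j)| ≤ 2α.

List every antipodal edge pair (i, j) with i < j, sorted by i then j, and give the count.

α = atan 0.25 = 14.04°;  2α = 28.07°
n_0 = (+0.4587, +0.8886)
n_1 = (-0.7020, +0.7122)
n_2 = (-0.9843, -0.1764)
n_3 = (+0.8230, -0.5680)
  (0,1): δ = 108.10°  ·
  (0,2): δ = 52.54°  ·
  (0,3): δ = 82.69°  ·
  (1,2): δ = 124.43°  ·
  (1,3): δ = 10.80°  ✓
  (2,3): δ = 44.77°  ·
antipodal pairs: 1

count = 1; pairs: (1,3)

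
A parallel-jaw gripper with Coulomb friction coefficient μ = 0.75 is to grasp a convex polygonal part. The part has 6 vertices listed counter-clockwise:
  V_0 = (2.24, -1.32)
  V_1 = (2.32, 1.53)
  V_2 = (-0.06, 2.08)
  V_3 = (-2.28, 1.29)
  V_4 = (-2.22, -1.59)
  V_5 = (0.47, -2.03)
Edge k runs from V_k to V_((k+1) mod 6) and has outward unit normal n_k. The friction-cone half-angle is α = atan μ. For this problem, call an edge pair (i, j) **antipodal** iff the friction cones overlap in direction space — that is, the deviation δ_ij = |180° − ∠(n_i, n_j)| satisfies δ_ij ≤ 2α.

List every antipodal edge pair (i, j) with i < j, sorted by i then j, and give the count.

α = atan 0.75 = 36.87°;  2α = 73.74°
n_0 = (+0.9996, -0.0281)
n_1 = (+0.2252, +0.9743)
n_2 = (-0.3353, +0.9421)
n_3 = (-0.9998, -0.0208)
n_4 = (-0.1614, -0.9869)
n_5 = (+0.3723, -0.9281)
  (0,1): δ = 101.40°  ·
  (0,2): δ = 68.80°  ✓
  (0,3): δ = 2.80°  ✓
  (0,4): δ = 82.32°  ·
  (0,5): δ = 113.47°  ·
  (1,2): δ = 147.40°  ·
  (1,3): δ = 75.79°  ·
  (1,4): δ = 3.72°  ✓
  (1,5): δ = 34.87°  ✓
  (2,3): δ = 108.39°  ·
  (2,4): δ = 28.88°  ✓
  (2,5): δ = 2.27°  ✓
  (3,4): δ = 100.48°  ·
  (3,5): δ = 69.34°  ✓
  (4,5): δ = 148.85°  ·
antipodal pairs: 7

count = 7; pairs: (0,2), (0,3), (1,4), (1,5), (2,4), (2,5), (3,5)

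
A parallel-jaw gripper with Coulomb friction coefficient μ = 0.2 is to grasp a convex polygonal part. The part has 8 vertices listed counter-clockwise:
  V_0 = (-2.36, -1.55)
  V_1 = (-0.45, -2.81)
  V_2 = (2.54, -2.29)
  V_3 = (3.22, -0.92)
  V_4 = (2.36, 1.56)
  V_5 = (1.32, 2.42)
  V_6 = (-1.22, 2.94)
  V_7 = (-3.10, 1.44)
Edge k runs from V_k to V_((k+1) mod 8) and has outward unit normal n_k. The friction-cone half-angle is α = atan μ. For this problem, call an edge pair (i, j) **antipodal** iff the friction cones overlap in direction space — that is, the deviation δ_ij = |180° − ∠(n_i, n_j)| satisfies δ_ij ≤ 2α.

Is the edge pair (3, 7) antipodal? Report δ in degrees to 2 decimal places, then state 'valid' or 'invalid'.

α = atan 0.2 = 11.31°;  2α = 22.62°
edge 3: e_3 = (-0.86, +2.48);  n_3 = (+0.9448, +0.3276)
edge 7: e_7 = (+0.74, -2.99);  n_7 = (-0.9707, -0.2402)
∠(n_3, n_7) = 174.78°
δ = |180° − 174.78°| = 5.22°
5.22° ≤ 2α = 22.62°  →  valid

δ = 5.22°, valid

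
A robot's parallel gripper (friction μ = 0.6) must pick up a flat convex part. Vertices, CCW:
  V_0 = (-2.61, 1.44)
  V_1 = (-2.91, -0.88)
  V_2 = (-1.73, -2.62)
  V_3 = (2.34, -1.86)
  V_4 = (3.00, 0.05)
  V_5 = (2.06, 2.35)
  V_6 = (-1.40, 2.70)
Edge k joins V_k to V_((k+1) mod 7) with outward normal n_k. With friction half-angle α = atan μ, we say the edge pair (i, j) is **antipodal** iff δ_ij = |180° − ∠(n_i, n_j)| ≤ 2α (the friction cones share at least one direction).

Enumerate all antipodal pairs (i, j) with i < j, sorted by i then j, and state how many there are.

α = atan 0.6 = 30.96°;  2α = 61.93°
n_0 = (-0.9917, +0.1282)
n_1 = (-0.8276, -0.5613)
n_2 = (+0.1836, -0.9830)
n_3 = (+0.9452, -0.3266)
n_4 = (+0.9257, +0.3783)
n_5 = (+0.1006, +0.9949)
n_6 = (-0.7213, +0.6927)
  (0,1): δ = 138.49°  ·
  (0,2): δ = 72.05°  ·
  (0,3): δ = 11.69°  ✓
  (0,4): δ = 29.60°  ✓
  (0,5): δ = 91.59°  ·
  (0,6): δ = 143.53°  ·
  (1,2): δ = 113.57°  ·
  (1,3): δ = 53.21°  ✓
  (1,4): δ = 11.91°  ✓
  (1,5): δ = 50.08°  ✓
  (1,6): δ = 102.02°  ·
  (2,3): δ = 119.64°  ·
  (2,4): δ = 78.35°  ·
  (2,5): δ = 16.35°  ✓
  (2,6): δ = 35.58°  ✓
  (3,4): δ = 138.71°  ·
  (3,5): δ = 76.71°  ·
  (3,6): δ = 24.78°  ✓
  (4,5): δ = 118.01°  ·
  (4,6): δ = 66.07°  ·
  (5,6): δ = 128.06°  ·
antipodal pairs: 8

count = 8; pairs: (0,3), (0,4), (1,3), (1,4), (1,5), (2,5), (2,6), (3,6)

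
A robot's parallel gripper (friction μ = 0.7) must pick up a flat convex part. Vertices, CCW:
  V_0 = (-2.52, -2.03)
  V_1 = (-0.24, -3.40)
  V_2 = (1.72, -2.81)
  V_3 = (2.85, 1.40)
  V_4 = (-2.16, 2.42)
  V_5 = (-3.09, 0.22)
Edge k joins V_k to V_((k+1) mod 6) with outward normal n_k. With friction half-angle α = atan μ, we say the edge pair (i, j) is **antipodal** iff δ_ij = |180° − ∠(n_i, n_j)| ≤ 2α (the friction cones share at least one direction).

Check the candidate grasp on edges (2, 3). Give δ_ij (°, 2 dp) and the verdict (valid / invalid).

δ = 86.48°, invalid

α = atan 0.7 = 34.99°;  2α = 69.98°
edge 2: e_2 = (+1.13, +4.21);  n_2 = (+0.9658, -0.2592)
edge 3: e_3 = (-5.01, +1.02);  n_3 = (+0.1995, +0.9799)
∠(n_2, n_3) = 93.52°
δ = |180° − 93.52°| = 86.48°
86.48° > 2α = 69.98°  →  invalid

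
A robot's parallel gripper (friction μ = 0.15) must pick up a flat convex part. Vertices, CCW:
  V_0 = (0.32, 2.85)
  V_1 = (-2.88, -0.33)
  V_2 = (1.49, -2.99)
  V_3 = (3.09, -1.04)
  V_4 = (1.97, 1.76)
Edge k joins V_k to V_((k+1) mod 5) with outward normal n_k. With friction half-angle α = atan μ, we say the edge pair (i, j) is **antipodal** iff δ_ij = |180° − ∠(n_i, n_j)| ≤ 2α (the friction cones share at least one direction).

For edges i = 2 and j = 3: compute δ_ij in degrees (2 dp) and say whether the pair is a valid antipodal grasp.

α = atan 0.15 = 8.53°;  2α = 17.06°
edge 2: e_2 = (+1.60, +1.95);  n_2 = (+0.7731, -0.6343)
edge 3: e_3 = (-1.12, +2.80);  n_3 = (+0.9285, +0.3714)
∠(n_2, n_3) = 61.17°
δ = |180° − 61.17°| = 118.83°
118.83° > 2α = 17.06°  →  invalid

δ = 118.83°, invalid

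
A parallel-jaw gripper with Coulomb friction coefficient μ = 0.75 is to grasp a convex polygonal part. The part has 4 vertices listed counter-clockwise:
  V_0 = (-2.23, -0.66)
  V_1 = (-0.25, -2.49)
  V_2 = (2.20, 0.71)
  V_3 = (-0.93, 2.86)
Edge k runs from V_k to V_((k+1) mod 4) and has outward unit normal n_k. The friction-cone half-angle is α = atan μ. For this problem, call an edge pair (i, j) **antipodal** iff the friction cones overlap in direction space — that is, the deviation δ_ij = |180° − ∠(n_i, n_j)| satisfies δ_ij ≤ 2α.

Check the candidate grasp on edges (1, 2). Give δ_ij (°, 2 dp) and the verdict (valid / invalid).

δ = 87.05°, invalid

α = atan 0.75 = 36.87°;  2α = 73.74°
edge 1: e_1 = (+2.45, +3.20);  n_1 = (+0.7940, -0.6079)
edge 2: e_2 = (-3.13, +2.15);  n_2 = (+0.5662, +0.8243)
∠(n_1, n_2) = 92.95°
δ = |180° − 92.95°| = 87.05°
87.05° > 2α = 73.74°  →  invalid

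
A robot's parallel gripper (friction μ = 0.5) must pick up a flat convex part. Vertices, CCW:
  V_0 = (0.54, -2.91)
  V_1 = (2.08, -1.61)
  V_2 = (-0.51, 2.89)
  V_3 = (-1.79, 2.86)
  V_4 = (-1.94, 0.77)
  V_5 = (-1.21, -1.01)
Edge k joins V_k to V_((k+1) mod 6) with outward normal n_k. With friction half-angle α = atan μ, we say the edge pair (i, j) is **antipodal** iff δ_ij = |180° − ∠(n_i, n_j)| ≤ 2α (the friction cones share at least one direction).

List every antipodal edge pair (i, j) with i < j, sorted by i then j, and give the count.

α = atan 0.5 = 26.57°;  2α = 53.13°
n_0 = (+0.6451, -0.7641)
n_1 = (+0.8667, +0.4988)
n_2 = (-0.0234, +0.9997)
n_3 = (-0.9974, +0.0716)
n_4 = (-0.9252, -0.3794)
n_5 = (-0.7355, -0.6775)
  (0,1): δ = 100.25°  ·
  (0,2): δ = 38.83°  ✓
  (0,3): δ = 45.73°  ✓
  (0,4): δ = 72.13°  ·
  (0,5): δ = 92.48°  ·
  (1,2): δ = 118.58°  ·
  (1,3): δ = 34.03°  ✓
  (1,4): δ = 7.62°  ✓
  (1,5): δ = 12.72°  ✓
  (2,3): δ = 95.45°  ·
  (2,4): δ = 69.04°  ·
  (2,5): δ = 48.70°  ✓
  (3,4): δ = 153.60°  ·
  (3,5): δ = 133.25°  ·
  (4,5): δ = 159.65°  ·
antipodal pairs: 6

count = 6; pairs: (0,2), (0,3), (1,3), (1,4), (1,5), (2,5)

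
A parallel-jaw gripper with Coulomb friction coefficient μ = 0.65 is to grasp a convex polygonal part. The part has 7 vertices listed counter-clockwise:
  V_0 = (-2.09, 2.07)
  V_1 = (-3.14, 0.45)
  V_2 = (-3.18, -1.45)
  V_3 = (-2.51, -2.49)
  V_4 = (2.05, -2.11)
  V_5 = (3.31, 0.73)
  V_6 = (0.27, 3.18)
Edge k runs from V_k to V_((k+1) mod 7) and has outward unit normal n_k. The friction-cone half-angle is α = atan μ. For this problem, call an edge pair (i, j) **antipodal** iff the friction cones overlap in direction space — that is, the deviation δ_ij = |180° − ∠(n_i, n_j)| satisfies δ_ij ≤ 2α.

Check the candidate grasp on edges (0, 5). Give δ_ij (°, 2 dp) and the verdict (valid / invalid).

δ = 84.08°, invalid

α = atan 0.65 = 33.02°;  2α = 66.05°
edge 0: e_0 = (-1.05, -1.62);  n_0 = (-0.8392, +0.5439)
edge 5: e_5 = (-3.04, +2.45);  n_5 = (+0.6275, +0.7786)
∠(n_0, n_5) = 95.92°
δ = |180° − 95.92°| = 84.08°
84.08° > 2α = 66.05°  →  invalid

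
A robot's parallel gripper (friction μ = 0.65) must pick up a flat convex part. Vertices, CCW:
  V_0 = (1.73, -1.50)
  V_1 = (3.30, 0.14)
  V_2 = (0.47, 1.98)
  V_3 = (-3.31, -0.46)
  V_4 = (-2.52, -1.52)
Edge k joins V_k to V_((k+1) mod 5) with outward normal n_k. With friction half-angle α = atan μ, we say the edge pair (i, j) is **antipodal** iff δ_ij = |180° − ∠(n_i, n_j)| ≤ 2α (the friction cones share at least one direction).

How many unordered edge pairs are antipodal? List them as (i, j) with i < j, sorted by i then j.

count = 4; pairs: (0,2), (1,3), (1,4), (2,4)

α = atan 0.65 = 33.02°;  2α = 66.05°
n_0 = (+0.7224, -0.6915)
n_1 = (+0.5451, +0.8384)
n_2 = (-0.5423, +0.8402)
n_3 = (-0.8018, -0.5976)
n_4 = (+0.0047, -1.0000)
  (0,1): δ = 79.28°  ·
  (0,2): δ = 13.41°  ✓
  (0,3): δ = 80.45°  ·
  (0,4): δ = 134.02°  ·
  (1,2): δ = 114.13°  ·
  (1,3): δ = 20.27°  ✓
  (1,4): δ = 33.30°  ✓
  (2,3): δ = 86.15°  ·
  (2,4): δ = 32.57°  ✓
  (3,4): δ = 126.43°  ·
antipodal pairs: 4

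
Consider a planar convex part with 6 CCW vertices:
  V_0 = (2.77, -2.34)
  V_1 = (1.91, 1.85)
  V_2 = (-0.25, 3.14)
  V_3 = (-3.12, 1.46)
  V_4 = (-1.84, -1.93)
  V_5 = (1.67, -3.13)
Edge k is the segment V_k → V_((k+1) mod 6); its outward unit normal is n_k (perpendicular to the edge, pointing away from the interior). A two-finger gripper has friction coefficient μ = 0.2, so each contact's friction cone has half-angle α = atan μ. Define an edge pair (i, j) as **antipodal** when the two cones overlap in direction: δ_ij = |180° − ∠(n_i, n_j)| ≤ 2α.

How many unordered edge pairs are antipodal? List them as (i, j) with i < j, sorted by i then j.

α = atan 0.2 = 11.31°;  2α = 22.62°
n_0 = (+0.9796, +0.2011)
n_1 = (+0.5127, +0.8585)
n_2 = (-0.5052, +0.8630)
n_3 = (-0.9355, -0.3532)
n_4 = (-0.3235, -0.9462)
n_5 = (+0.5833, -0.8122)
  (0,1): δ = 132.45°  ·
  (0,2): δ = 71.26°  ·
  (0,3): δ = 9.09°  ✓
  (0,4): δ = 59.53°  ·
  (0,5): δ = 114.09°  ·
  (1,2): δ = 118.81°  ·
  (1,3): δ = 38.47°  ·
  (1,4): δ = 11.97°  ✓
  (1,5): δ = 66.53°  ·
  (2,3): δ = 99.66°  ·
  (2,4): δ = 49.22°  ·
  (2,5): δ = 5.34°  ✓
  (3,4): δ = 129.56°  ·
  (3,5): δ = 75.00°  ·
  (4,5): δ = 125.44°  ·
antipodal pairs: 3

count = 3; pairs: (0,3), (1,4), (2,5)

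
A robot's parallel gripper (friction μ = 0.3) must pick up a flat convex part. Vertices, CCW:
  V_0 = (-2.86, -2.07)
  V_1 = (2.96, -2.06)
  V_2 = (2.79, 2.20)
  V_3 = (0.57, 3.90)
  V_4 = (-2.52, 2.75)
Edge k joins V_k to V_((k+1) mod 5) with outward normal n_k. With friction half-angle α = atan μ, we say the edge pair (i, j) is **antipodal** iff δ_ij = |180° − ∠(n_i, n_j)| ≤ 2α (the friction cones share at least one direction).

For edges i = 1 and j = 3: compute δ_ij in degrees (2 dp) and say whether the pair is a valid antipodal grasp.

α = atan 0.3 = 16.70°;  2α = 33.40°
edge 1: e_1 = (-0.17, +4.26);  n_1 = (+0.9992, +0.0399)
edge 3: e_3 = (-3.09, -1.15);  n_3 = (-0.3488, +0.9372)
∠(n_1, n_3) = 108.13°
δ = |180° − 108.13°| = 71.87°
71.87° > 2α = 33.40°  →  invalid

δ = 71.87°, invalid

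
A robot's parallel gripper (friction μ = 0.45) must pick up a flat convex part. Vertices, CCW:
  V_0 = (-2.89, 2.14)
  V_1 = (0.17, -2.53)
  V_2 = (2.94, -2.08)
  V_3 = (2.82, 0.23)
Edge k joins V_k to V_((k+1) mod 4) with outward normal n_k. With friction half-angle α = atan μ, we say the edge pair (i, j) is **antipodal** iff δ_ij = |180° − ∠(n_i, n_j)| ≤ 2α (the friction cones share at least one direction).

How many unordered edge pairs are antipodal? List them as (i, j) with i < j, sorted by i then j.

count = 3; pairs: (0,2), (0,3), (1,3)

α = atan 0.45 = 24.23°;  2α = 48.46°
n_0 = (-0.8364, -0.5481)
n_1 = (+0.1604, -0.9871)
n_2 = (+0.9987, +0.0519)
n_3 = (+0.3172, +0.9484)
  (0,1): δ = 114.01°  ·
  (0,2): δ = 30.26°  ✓
  (0,3): δ = 38.27°  ✓
  (1,2): δ = 96.25°  ·
  (1,3): δ = 27.72°  ✓
  (2,3): δ = 111.47°  ·
antipodal pairs: 3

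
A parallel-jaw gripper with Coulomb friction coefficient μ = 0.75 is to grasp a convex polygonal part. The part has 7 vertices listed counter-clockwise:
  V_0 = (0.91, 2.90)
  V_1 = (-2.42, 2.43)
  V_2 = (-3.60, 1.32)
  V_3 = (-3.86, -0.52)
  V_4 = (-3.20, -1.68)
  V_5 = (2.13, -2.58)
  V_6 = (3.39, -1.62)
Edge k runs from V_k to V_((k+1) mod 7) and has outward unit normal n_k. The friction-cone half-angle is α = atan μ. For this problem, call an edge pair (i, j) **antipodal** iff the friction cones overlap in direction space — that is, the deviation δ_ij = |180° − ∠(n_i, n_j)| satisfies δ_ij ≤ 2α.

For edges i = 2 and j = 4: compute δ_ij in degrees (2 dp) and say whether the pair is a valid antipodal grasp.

δ = 91.54°, invalid

α = atan 0.75 = 36.87°;  2α = 73.74°
edge 2: e_2 = (-0.26, -1.84);  n_2 = (-0.9902, +0.1399)
edge 4: e_4 = (+5.33, -0.90);  n_4 = (-0.1665, -0.9860)
∠(n_2, n_4) = 88.46°
δ = |180° − 88.46°| = 91.54°
91.54° > 2α = 73.74°  →  invalid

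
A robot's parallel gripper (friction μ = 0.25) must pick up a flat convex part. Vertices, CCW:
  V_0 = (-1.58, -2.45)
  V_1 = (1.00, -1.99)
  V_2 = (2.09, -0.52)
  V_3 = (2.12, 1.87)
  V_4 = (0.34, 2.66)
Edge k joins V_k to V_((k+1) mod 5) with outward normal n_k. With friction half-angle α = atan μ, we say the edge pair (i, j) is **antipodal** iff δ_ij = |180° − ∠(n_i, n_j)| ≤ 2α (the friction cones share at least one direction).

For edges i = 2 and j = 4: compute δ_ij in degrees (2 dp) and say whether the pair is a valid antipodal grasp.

α = atan 0.25 = 14.04°;  2α = 28.07°
edge 2: e_2 = (+0.03, +2.39);  n_2 = (+0.9999, -0.0126)
edge 4: e_4 = (-1.92, -5.11);  n_4 = (-0.9361, +0.3517)
∠(n_2, n_4) = 160.13°
δ = |180° − 160.13°| = 19.87°
19.87° ≤ 2α = 28.07°  →  valid

δ = 19.87°, valid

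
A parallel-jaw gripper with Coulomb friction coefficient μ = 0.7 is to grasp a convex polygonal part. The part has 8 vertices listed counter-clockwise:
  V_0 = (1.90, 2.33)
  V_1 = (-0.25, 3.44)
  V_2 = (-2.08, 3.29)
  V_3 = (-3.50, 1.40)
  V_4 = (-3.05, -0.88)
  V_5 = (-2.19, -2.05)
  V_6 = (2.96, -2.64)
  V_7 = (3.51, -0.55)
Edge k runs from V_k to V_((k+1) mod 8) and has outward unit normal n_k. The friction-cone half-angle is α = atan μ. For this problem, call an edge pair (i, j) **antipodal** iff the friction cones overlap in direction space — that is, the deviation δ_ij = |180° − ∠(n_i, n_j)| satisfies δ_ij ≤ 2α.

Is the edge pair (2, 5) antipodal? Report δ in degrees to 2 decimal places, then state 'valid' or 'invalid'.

δ = 59.62°, valid

α = atan 0.7 = 34.99°;  2α = 69.98°
edge 2: e_2 = (-1.42, -1.89);  n_2 = (-0.7995, +0.6007)
edge 5: e_5 = (+5.15, -0.59);  n_5 = (-0.1138, -0.9935)
∠(n_2, n_5) = 120.38°
δ = |180° − 120.38°| = 59.62°
59.62° ≤ 2α = 69.98°  →  valid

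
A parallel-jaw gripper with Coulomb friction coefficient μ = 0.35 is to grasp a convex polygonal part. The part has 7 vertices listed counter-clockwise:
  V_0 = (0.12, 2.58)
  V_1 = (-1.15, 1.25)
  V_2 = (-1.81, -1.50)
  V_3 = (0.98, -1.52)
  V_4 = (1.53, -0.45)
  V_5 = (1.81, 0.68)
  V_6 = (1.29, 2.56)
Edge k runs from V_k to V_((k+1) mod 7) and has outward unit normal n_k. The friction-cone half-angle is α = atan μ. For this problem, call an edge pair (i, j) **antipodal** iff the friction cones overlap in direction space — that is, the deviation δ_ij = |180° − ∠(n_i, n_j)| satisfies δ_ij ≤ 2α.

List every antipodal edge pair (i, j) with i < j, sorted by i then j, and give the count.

count = 6; pairs: (0,3), (0,4), (1,3), (1,4), (1,5), (2,6)

α = atan 0.35 = 19.29°;  2α = 38.58°
n_0 = (-0.7232, +0.6906)
n_1 = (-0.9724, +0.2334)
n_2 = (-0.0072, -1.0000)
n_3 = (+0.8894, -0.4572)
n_4 = (+0.9706, -0.2405)
n_5 = (+0.9638, +0.2666)
n_6 = (+0.0171, +0.9999)
  (0,1): δ = 149.82°  ·
  (0,2): δ = 46.73°  ·
  (0,3): δ = 16.47°  ✓
  (0,4): δ = 29.76°  ✓
  (0,5): δ = 59.14°  ·
  (0,6): δ = 132.70°  ·
  (1,2): δ = 76.91°  ·
  (1,3): δ = 13.71°  ✓
  (1,4): δ = 0.42°  ✓
  (1,5): δ = 28.96°  ✓
  (1,6): δ = 102.52°  ·
  (2,3): δ = 116.79°  ·
  (2,4): δ = 103.51°  ·
  (2,5): δ = 74.13°  ·
  (2,6): δ = 0.57°  ✓
  (3,4): δ = 166.71°  ·
  (3,5): δ = 137.33°  ·
  (3,6): δ = 63.78°  ·
  (4,5): δ = 150.62°  ·
  (4,6): δ = 77.06°  ·
  (5,6): δ = 106.44°  ·
antipodal pairs: 6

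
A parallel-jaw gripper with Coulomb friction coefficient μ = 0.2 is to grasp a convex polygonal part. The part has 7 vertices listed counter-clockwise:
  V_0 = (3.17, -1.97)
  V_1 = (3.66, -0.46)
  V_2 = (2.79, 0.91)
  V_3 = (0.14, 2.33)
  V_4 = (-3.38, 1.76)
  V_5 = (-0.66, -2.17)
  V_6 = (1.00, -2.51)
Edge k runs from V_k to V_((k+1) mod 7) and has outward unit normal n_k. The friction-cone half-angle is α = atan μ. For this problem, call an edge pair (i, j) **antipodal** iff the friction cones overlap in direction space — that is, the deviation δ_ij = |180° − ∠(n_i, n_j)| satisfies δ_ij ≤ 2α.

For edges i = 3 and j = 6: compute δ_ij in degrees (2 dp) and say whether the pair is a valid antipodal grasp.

α = atan 0.2 = 11.31°;  2α = 22.62°
edge 3: e_3 = (-3.52, -0.57);  n_3 = (-0.1598, +0.9871)
edge 6: e_6 = (+2.17, +0.54);  n_6 = (+0.2415, -0.9704)
∠(n_3, n_6) = 175.22°
δ = |180° − 175.22°| = 4.78°
4.78° ≤ 2α = 22.62°  →  valid

δ = 4.78°, valid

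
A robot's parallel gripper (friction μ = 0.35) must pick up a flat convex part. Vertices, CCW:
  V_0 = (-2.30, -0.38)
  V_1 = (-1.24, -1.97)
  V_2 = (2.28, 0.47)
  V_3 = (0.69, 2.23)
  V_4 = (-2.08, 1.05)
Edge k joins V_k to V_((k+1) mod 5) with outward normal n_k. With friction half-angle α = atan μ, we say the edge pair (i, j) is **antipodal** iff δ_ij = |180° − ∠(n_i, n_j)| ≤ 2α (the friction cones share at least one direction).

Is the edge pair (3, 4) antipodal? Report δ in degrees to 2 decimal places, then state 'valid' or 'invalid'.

α = atan 0.35 = 19.29°;  2α = 38.58°
edge 3: e_3 = (-2.77, -1.18);  n_3 = (-0.3919, +0.9200)
edge 4: e_4 = (-0.22, -1.43);  n_4 = (-0.9884, +0.1521)
∠(n_3, n_4) = 58.18°
δ = |180° − 58.18°| = 121.82°
121.82° > 2α = 38.58°  →  invalid

δ = 121.82°, invalid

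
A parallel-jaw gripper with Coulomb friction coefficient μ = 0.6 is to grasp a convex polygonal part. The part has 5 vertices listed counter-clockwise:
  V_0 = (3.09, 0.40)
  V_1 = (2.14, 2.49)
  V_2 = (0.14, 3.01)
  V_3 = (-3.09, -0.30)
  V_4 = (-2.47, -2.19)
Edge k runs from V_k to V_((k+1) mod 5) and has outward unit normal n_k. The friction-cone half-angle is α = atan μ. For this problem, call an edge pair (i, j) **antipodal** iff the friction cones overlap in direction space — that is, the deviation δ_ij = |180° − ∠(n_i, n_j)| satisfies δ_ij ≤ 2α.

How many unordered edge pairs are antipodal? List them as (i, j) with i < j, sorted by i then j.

count = 4; pairs: (0,3), (1,3), (1,4), (2,4)

α = atan 0.6 = 30.96°;  2α = 61.93°
n_0 = (+0.9104, +0.4138)
n_1 = (+0.2516, +0.9678)
n_2 = (-0.7157, +0.6984)
n_3 = (-0.9502, -0.3117)
n_4 = (+0.4223, -0.9065)
  (0,1): δ = 129.02°  ·
  (0,2): δ = 68.74°  ·
  (0,3): δ = 6.28°  ✓
  (0,4): δ = 90.53°  ·
  (1,2): δ = 119.72°  ·
  (1,3): δ = 57.26°  ✓
  (1,4): δ = 39.55°  ✓
  (2,3): δ = 117.54°  ·
  (2,4): δ = 20.72°  ✓
  (3,4): δ = 83.18°  ·
antipodal pairs: 4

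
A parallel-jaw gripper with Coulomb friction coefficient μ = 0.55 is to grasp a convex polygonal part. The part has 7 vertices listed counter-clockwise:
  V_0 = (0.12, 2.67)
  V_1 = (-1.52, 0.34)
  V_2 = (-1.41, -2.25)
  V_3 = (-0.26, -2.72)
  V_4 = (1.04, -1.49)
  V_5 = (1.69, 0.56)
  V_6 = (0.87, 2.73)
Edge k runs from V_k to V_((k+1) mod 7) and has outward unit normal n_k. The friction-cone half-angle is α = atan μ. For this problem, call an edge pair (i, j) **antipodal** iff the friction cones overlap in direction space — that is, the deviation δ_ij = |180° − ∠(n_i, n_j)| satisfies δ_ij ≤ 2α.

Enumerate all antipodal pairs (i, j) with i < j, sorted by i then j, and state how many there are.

α = atan 0.55 = 28.81°;  2α = 57.62°
n_0 = (-0.8177, +0.5756)
n_1 = (-0.9991, -0.0424)
n_2 = (-0.3783, -0.9257)
n_3 = (+0.6873, -0.7264)
n_4 = (+0.9532, -0.3022)
n_5 = (+0.9354, +0.3535)
n_6 = (-0.0797, +0.9968)
  (0,1): δ = 142.43°  ·
  (0,2): δ = 77.09°  ·
  (0,3): δ = 11.44°  ✓
  (0,4): δ = 17.55°  ✓
  (0,5): δ = 55.84°  ✓
  (0,6): δ = 129.71°  ·
  (1,2): δ = 114.66°  ·
  (1,3): δ = 49.02°  ✓
  (1,4): δ = 20.02°  ✓
  (1,5): δ = 18.27°  ✓
  (1,6): δ = 92.14°  ·
  (2,3): δ = 114.36°  ·
  (2,4): δ = 85.36°  ·
  (2,5): δ = 47.07°  ✓
  (2,6): δ = 26.80°  ✓
  (3,4): δ = 151.01°  ·
  (3,5): δ = 112.71°  ·
  (3,6): δ = 38.84°  ✓
  (4,5): δ = 141.71°  ·
  (4,6): δ = 67.83°  ·
  (5,6): δ = 106.13°  ·
antipodal pairs: 9

count = 9; pairs: (0,3), (0,4), (0,5), (1,3), (1,4), (1,5), (2,5), (2,6), (3,6)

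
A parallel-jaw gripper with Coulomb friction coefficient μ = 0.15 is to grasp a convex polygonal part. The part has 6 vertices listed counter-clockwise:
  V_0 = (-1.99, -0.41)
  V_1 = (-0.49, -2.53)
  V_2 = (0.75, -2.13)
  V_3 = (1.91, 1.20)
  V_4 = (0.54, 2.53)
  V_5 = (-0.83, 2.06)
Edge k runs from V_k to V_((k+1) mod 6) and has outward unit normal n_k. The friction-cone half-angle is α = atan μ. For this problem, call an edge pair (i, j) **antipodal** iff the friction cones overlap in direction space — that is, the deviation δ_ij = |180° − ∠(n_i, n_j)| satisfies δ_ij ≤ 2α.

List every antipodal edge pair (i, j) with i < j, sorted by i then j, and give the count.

α = atan 0.15 = 8.53°;  2α = 17.06°
n_0 = (-0.8163, -0.5776)
n_1 = (+0.3070, -0.9517)
n_2 = (+0.9443, -0.3290)
n_3 = (+0.6966, +0.7175)
n_4 = (-0.3245, +0.9459)
n_5 = (-0.9052, +0.4251)
  (0,1): δ = 107.40°  ·
  (0,2): δ = 54.49°  ·
  (0,3): δ = 10.57°  ✓
  (0,4): δ = 73.65°  ·
  (0,5): δ = 119.56°  ·
  (1,2): δ = 127.08°  ·
  (1,3): δ = 62.03°  ·
  (1,4): δ = 1.06°  ✓
  (1,5): δ = 46.96°  ·
  (2,3): δ = 114.95°  ·
  (2,4): δ = 51.86°  ·
  (2,5): δ = 5.95°  ✓
  (3,4): δ = 116.91°  ·
  (3,5): δ = 71.01°  ·
  (4,5): δ = 134.09°  ·
antipodal pairs: 3

count = 3; pairs: (0,3), (1,4), (2,5)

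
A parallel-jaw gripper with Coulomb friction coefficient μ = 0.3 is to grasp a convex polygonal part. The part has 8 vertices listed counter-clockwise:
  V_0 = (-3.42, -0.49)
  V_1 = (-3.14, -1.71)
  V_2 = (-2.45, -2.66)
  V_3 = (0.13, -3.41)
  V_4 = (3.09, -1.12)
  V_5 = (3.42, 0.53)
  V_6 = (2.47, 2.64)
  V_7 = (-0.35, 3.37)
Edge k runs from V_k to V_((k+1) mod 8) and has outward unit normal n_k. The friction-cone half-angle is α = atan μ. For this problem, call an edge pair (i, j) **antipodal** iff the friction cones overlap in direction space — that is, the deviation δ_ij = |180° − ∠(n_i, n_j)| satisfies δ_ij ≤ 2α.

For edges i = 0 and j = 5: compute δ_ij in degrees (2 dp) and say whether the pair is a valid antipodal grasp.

α = atan 0.3 = 16.70°;  2α = 33.40°
edge 0: e_0 = (+0.28, -1.22);  n_0 = (-0.9747, -0.2237)
edge 5: e_5 = (-0.95, +2.11);  n_5 = (+0.9118, +0.4105)
∠(n_0, n_5) = 168.69°
δ = |180° − 168.69°| = 11.31°
11.31° ≤ 2α = 33.40°  →  valid

δ = 11.31°, valid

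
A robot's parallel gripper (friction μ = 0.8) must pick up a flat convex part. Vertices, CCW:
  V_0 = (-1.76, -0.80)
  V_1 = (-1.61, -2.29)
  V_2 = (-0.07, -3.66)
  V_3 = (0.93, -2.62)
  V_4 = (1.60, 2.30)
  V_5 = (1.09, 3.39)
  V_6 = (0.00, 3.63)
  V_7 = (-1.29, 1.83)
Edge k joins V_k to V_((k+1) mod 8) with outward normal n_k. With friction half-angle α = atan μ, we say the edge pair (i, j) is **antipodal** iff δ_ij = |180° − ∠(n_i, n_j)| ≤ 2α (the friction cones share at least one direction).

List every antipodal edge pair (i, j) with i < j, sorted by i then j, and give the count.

α = atan 0.8 = 38.66°;  2α = 77.32°
n_0 = (-0.9950, -0.1002)
n_1 = (-0.6647, -0.7471)
n_2 = (+0.7208, -0.6931)
n_3 = (+0.9909, -0.1349)
n_4 = (+0.9058, +0.4238)
n_5 = (+0.2150, +0.9766)
n_6 = (-0.8128, +0.5825)
n_7 = (-0.9844, +0.1759)
  (0,1): δ = 137.41°  ·
  (0,2): δ = 49.63°  ✓
  (0,3): δ = 13.50°  ✓
  (0,4): δ = 19.33°  ✓
  (0,5): δ = 71.83°  ✓
  (0,6): δ = 138.62°  ·
  (0,7): δ = 164.12°  ·
  (1,2): δ = 92.22°  ·
  (1,3): δ = 56.10°  ✓
  (1,4): δ = 23.27°  ✓
  (1,5): δ = 29.24°  ✓
  (1,6): δ = 96.03°  ·
  (1,7): δ = 121.52°  ·
  (2,3): δ = 143.88°  ·
  (2,4): δ = 111.05°  ·
  (2,5): δ = 58.54°  ✓
  (2,6): δ = 8.25°  ✓
  (2,7): δ = 33.74°  ✓
  (3,4): δ = 147.17°  ·
  (3,5): δ = 94.66°  ·
  (3,6): δ = 27.87°  ✓
  (3,7): δ = 2.38°  ✓
  (4,5): δ = 127.49°  ·
  (4,6): δ = 60.70°  ✓
  (4,7): δ = 35.21°  ✓
  (5,6): δ = 113.21°  ·
  (5,7): δ = 87.71°  ·
  (6,7): δ = 154.50°  ·
antipodal pairs: 14

count = 14; pairs: (0,2), (0,3), (0,4), (0,5), (1,3), (1,4), (1,5), (2,5), (2,6), (2,7), (3,6), (3,7), (4,6), (4,7)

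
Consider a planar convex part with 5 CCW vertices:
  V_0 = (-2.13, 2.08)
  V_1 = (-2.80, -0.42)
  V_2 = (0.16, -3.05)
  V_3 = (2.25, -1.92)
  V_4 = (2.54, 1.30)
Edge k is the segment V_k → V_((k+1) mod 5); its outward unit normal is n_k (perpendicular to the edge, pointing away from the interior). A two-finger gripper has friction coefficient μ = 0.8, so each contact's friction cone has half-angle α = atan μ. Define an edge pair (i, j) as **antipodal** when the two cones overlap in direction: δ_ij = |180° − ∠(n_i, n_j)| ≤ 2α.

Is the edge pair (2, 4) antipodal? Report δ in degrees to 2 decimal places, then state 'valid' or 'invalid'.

α = atan 0.8 = 38.66°;  2α = 77.32°
edge 2: e_2 = (+2.09, +1.13);  n_2 = (+0.4756, -0.8797)
edge 4: e_4 = (-4.67, +0.78);  n_4 = (+0.1647, +0.9863)
∠(n_2, n_4) = 142.12°
δ = |180° − 142.12°| = 37.88°
37.88° ≤ 2α = 77.32°  →  valid

δ = 37.88°, valid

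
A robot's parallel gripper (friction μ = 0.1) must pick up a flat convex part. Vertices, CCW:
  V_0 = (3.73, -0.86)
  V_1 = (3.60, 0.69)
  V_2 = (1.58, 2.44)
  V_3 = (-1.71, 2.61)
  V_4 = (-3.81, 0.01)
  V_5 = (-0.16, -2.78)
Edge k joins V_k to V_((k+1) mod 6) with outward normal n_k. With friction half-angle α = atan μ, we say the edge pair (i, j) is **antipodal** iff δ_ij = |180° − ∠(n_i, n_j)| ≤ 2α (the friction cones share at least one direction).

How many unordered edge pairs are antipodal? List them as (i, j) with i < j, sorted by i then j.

count = 1; pairs: (1,4)

α = atan 0.1 = 5.71°;  2α = 11.42°
n_0 = (+0.9965, +0.0836)
n_1 = (+0.6548, +0.7558)
n_2 = (+0.0516, +0.9987)
n_3 = (-0.7779, +0.6283)
n_4 = (-0.6073, -0.7945)
n_5 = (+0.4426, -0.8967)
  (0,1): δ = 135.70°  ·
  (0,2): δ = 97.75°  ·
  (0,3): δ = 43.72°  ·
  (0,4): δ = 47.81°  ·
  (0,5): δ = 111.48°  ·
  (1,2): δ = 142.05°  ·
  (1,3): δ = 88.02°  ·
  (1,4): δ = 3.51°  ✓
  (1,5): δ = 67.17°  ·
  (2,3): δ = 125.97°  ·
  (2,4): δ = 34.44°  ·
  (2,5): δ = 29.23°  ·
  (3,4): δ = 88.47°  ·
  (3,5): δ = 24.80°  ·
  (4,5): δ = 116.34°  ·
antipodal pairs: 1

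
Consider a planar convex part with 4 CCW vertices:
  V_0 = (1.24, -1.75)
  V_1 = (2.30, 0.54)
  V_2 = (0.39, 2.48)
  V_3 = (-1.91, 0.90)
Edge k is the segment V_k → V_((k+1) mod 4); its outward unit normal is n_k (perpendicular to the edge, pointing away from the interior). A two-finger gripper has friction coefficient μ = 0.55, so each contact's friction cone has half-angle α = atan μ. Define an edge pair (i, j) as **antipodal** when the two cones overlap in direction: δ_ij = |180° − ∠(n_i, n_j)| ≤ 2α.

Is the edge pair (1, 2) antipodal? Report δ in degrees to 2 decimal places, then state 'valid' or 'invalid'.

δ = 100.07°, invalid

α = atan 0.55 = 28.81°;  2α = 57.62°
edge 1: e_1 = (-1.91, +1.94);  n_1 = (+0.7126, +0.7016)
edge 2: e_2 = (-2.30, -1.58);  n_2 = (-0.5662, +0.8243)
∠(n_1, n_2) = 79.93°
δ = |180° − 79.93°| = 100.07°
100.07° > 2α = 57.62°  →  invalid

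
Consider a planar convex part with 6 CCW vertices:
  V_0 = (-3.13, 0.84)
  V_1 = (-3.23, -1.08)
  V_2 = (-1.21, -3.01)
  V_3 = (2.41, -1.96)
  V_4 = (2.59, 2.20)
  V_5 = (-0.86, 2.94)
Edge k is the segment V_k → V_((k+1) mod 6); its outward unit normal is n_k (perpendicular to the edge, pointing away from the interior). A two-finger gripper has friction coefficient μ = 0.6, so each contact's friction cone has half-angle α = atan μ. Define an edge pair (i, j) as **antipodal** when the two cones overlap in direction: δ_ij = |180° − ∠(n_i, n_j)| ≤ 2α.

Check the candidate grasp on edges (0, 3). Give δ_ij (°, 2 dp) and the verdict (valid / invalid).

δ = 0.50°, valid

α = atan 0.6 = 30.96°;  2α = 61.93°
edge 0: e_0 = (-0.10, -1.92);  n_0 = (-0.9986, +0.0520)
edge 3: e_3 = (+0.18, +4.16);  n_3 = (+0.9991, -0.0432)
∠(n_0, n_3) = 179.50°
δ = |180° − 179.50°| = 0.50°
0.50° ≤ 2α = 61.93°  →  valid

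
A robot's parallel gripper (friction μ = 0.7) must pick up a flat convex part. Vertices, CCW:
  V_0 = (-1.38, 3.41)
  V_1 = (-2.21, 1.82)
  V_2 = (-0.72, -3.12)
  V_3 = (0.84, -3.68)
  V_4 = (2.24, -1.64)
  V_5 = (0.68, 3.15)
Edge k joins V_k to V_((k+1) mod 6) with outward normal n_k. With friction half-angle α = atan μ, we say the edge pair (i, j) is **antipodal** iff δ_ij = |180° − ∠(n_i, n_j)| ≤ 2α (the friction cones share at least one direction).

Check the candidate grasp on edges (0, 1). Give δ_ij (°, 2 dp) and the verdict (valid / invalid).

δ = 135.65°, invalid

α = atan 0.7 = 34.99°;  2α = 69.98°
edge 0: e_0 = (-0.83, -1.59);  n_0 = (-0.8865, +0.4628)
edge 1: e_1 = (+1.49, -4.94);  n_1 = (-0.9574, -0.2888)
∠(n_0, n_1) = 44.35°
δ = |180° − 44.35°| = 135.65°
135.65° > 2α = 69.98°  →  invalid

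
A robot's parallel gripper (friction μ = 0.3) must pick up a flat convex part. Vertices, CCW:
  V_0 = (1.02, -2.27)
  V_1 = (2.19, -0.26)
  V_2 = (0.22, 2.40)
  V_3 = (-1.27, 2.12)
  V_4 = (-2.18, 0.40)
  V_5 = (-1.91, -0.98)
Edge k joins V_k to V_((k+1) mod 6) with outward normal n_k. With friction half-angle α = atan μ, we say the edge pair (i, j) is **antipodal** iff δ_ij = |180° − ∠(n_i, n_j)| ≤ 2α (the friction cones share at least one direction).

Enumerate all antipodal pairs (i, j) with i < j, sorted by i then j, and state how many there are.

α = atan 0.3 = 16.70°;  2α = 33.40°
n_0 = (+0.8642, -0.5031)
n_1 = (+0.8036, +0.5952)
n_2 = (-0.1847, +0.9828)
n_3 = (-0.8839, +0.4677)
n_4 = (-0.9814, -0.1920)
n_5 = (-0.4029, -0.9152)
  (0,1): δ = 113.27°  ·
  (0,2): δ = 49.15°  ·
  (0,3): δ = 2.32°  ✓
  (0,4): δ = 41.27°  ·
  (0,5): δ = 96.44°  ·
  (1,2): δ = 115.88°  ·
  (1,3): δ = 64.41°  ·
  (1,4): δ = 25.45°  ✓
  (1,5): δ = 29.71°  ✓
  (2,3): δ = 128.52°  ·
  (2,4): δ = 89.57°  ·
  (2,5): δ = 34.41°  ·
  (3,4): δ = 141.05°  ·
  (3,5): δ = 85.88°  ·
  (4,5): δ = 124.83°  ·
antipodal pairs: 3

count = 3; pairs: (0,3), (1,4), (1,5)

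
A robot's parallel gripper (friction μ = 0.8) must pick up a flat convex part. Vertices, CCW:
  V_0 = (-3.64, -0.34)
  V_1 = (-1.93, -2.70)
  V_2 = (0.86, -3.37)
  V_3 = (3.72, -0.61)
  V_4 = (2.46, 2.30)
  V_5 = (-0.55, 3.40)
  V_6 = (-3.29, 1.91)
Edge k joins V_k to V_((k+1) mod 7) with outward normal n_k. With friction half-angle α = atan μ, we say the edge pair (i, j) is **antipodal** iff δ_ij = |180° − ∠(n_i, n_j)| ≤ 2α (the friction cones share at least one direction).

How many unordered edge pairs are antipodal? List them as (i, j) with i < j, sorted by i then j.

count = 9; pairs: (0,3), (0,4), (1,3), (1,4), (1,5), (2,4), (2,5), (2,6), (3,6)

α = atan 0.8 = 38.66°;  2α = 77.32°
n_0 = (-0.8098, -0.5867)
n_1 = (-0.2335, -0.9724)
n_2 = (+0.6944, -0.7196)
n_3 = (+0.9177, +0.3973)
n_4 = (+0.3432, +0.9392)
n_5 = (-0.4777, +0.8785)
n_6 = (-0.9881, +0.1537)
  (0,1): δ = 139.43°  ·
  (0,2): δ = 81.95°  ·
  (0,3): δ = 12.51°  ✓
  (0,4): δ = 34.00°  ✓
  (0,5): δ = 82.61°  ·
  (0,6): δ = 135.23°  ·
  (1,2): δ = 122.52°  ·
  (1,3): δ = 53.08°  ✓
  (1,4): δ = 6.57°  ✓
  (1,5): δ = 42.04°  ✓
  (1,6): δ = 94.66°  ·
  (2,3): δ = 110.57°  ·
  (2,4): δ = 64.06°  ✓
  (2,5): δ = 15.44°  ✓
  (2,6): δ = 37.18°  ✓
  (3,4): δ = 133.49°  ·
  (3,5): δ = 84.87°  ·
  (3,6): δ = 32.25°  ✓
  (4,5): δ = 131.39°  ·
  (4,6): δ = 78.77°  ·
  (5,6): δ = 127.38°  ·
antipodal pairs: 9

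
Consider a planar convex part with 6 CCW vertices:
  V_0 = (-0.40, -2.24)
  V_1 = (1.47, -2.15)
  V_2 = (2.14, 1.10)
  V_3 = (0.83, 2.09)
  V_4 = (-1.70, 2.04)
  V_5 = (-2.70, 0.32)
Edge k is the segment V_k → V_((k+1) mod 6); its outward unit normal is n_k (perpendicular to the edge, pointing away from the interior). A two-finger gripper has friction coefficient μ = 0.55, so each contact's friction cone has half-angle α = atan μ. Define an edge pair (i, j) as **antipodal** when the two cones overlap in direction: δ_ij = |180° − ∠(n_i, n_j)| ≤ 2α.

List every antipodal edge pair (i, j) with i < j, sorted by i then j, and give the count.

α = atan 0.55 = 28.81°;  2α = 57.62°
n_0 = (+0.0481, -0.9988)
n_1 = (+0.9794, -0.2019)
n_2 = (+0.6029, +0.7978)
n_3 = (-0.0198, +0.9998)
n_4 = (-0.8645, +0.5026)
n_5 = (-0.7439, -0.6683)
  (0,1): δ = 104.40°  ·
  (0,2): δ = 39.83°  ✓
  (0,3): δ = 1.62°  ✓
  (0,4): δ = 57.07°  ✓
  (0,5): δ = 129.18°  ·
  (1,2): δ = 115.43°  ·
  (1,3): δ = 77.22°  ·
  (1,4): δ = 18.52°  ✓
  (1,5): δ = 53.59°  ✓
  (2,3): δ = 141.79°  ·
  (2,4): δ = 83.09°  ·
  (2,5): δ = 10.98°  ✓
  (3,4): δ = 121.31°  ·
  (3,5): δ = 49.19°  ✓
  (4,5): δ = 107.89°  ·
antipodal pairs: 7

count = 7; pairs: (0,2), (0,3), (0,4), (1,4), (1,5), (2,5), (3,5)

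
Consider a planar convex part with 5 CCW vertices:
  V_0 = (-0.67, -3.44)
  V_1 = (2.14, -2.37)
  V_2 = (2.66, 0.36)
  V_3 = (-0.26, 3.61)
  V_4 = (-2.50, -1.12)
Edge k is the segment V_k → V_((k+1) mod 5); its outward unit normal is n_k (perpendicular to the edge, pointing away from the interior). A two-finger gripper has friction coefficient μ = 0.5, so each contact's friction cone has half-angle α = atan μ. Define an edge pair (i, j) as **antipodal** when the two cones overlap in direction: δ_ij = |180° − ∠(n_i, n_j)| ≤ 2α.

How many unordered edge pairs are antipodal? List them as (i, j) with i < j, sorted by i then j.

α = atan 0.5 = 26.57°;  2α = 53.13°
n_0 = (+0.3559, -0.9345)
n_1 = (+0.9823, -0.1871)
n_2 = (+0.7439, +0.6683)
n_3 = (-0.9038, +0.4280)
n_4 = (-0.7851, -0.6193)
  (0,1): δ = 121.63°  ·
  (0,2): δ = 68.91°  ·
  (0,3): δ = 43.81°  ✓
  (0,4): δ = 107.42°  ·
  (1,2): δ = 127.28°  ·
  (1,3): δ = 14.56°  ✓
  (1,4): δ = 49.05°  ✓
  (2,3): δ = 67.28°  ·
  (2,4): δ = 3.67°  ✓
  (3,4): δ = 116.39°  ·
antipodal pairs: 4

count = 4; pairs: (0,3), (1,3), (1,4), (2,4)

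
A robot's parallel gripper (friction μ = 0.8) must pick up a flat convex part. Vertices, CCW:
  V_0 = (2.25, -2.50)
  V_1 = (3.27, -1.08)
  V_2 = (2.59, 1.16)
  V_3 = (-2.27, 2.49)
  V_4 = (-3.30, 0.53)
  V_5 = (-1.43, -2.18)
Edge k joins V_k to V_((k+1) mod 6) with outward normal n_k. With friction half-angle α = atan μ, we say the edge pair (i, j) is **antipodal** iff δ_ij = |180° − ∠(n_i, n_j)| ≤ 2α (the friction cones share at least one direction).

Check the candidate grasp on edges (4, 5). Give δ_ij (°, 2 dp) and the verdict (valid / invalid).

δ = 129.58°, invalid

α = atan 0.8 = 38.66°;  2α = 77.32°
edge 4: e_4 = (+1.87, -2.71);  n_4 = (-0.8231, -0.5679)
edge 5: e_5 = (+3.68, -0.32);  n_5 = (-0.0866, -0.9962)
∠(n_4, n_5) = 50.42°
δ = |180° − 50.42°| = 129.58°
129.58° > 2α = 77.32°  →  invalid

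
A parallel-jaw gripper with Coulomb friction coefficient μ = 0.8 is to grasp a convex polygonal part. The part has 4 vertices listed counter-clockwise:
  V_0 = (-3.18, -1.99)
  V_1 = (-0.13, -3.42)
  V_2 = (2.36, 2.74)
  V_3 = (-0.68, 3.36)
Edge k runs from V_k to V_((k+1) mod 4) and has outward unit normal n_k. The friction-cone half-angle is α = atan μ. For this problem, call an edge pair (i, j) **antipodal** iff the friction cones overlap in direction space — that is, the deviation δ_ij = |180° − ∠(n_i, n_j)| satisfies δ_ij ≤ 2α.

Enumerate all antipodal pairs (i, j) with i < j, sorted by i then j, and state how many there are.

count = 2; pairs: (0,2), (1,3)

α = atan 0.8 = 38.66°;  2α = 77.32°
n_0 = (-0.4245, -0.9054)
n_1 = (+0.9271, -0.3748)
n_2 = (+0.1998, +0.9798)
n_3 = (-0.9060, +0.4233)
  (0,1): δ = 86.89°  ·
  (0,2): δ = 13.59°  ✓
  (0,3): δ = 90.07°  ·
  (1,2): δ = 79.52°  ·
  (1,3): δ = 3.04°  ✓
  (2,3): δ = 103.52°  ·
antipodal pairs: 2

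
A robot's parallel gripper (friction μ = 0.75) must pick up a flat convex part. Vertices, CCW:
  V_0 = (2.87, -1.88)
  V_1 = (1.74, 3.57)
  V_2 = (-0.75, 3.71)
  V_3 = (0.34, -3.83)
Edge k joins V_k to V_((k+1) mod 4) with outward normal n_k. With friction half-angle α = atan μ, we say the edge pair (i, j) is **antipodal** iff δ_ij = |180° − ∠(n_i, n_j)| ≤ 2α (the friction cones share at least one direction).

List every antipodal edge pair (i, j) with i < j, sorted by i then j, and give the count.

α = atan 0.75 = 36.87°;  2α = 73.74°
n_0 = (+0.9792, +0.2030)
n_1 = (+0.0561, +0.9984)
n_2 = (-0.9897, -0.1431)
n_3 = (+0.6105, -0.7920)
  (0,1): δ = 104.93°  ·
  (0,2): δ = 3.49°  ✓
  (0,3): δ = 115.91°  ·
  (1,2): δ = 78.56°  ·
  (1,3): δ = 40.84°  ✓
  (2,3): δ = 60.60°  ✓
antipodal pairs: 3

count = 3; pairs: (0,2), (1,3), (2,3)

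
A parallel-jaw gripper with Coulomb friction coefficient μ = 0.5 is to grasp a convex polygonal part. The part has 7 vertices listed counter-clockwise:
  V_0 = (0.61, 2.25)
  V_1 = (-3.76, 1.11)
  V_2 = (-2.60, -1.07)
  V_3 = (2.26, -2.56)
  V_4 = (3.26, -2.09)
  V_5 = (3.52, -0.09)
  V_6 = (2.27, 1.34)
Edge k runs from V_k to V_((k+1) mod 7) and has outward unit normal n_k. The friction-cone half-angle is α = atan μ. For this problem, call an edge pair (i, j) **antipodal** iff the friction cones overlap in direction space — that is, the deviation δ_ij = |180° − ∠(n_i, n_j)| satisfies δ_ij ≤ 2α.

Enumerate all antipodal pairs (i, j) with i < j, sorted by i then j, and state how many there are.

count = 7; pairs: (0,2), (0,3), (1,4), (1,5), (1,6), (2,5), (2,6)

α = atan 0.5 = 26.57°;  2α = 53.13°
n_0 = (-0.2524, +0.9676)
n_1 = (-0.8828, -0.4697)
n_2 = (-0.2931, -0.9561)
n_3 = (+0.4254, -0.9050)
n_4 = (+0.9917, -0.1289)
n_5 = (+0.7529, +0.6581)
n_6 = (+0.4807, +0.8769)
  (0,1): δ = 76.60°  ·
  (0,2): δ = 31.67°  ✓
  (0,3): δ = 10.55°  ✓
  (0,4): δ = 67.97°  ·
  (0,5): δ = 116.54°  ·
  (0,6): δ = 136.65°  ·
  (1,2): δ = 135.06°  ·
  (1,3): δ = 92.84°  ·
  (1,4): δ = 35.42°  ✓
  (1,5): δ = 13.14°  ✓
  (1,6): δ = 33.25°  ✓
  (2,3): δ = 137.78°  ·
  (2,4): δ = 80.36°  ·
  (2,5): δ = 31.80°  ✓
  (2,6): δ = 11.69°  ✓
  (3,4): δ = 122.58°  ·
  (3,5): δ = 74.02°  ·
  (3,6): δ = 53.90°  ·
  (4,5): δ = 131.44°  ·
  (4,6): δ = 111.32°  ·
  (5,6): δ = 159.89°  ·
antipodal pairs: 7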